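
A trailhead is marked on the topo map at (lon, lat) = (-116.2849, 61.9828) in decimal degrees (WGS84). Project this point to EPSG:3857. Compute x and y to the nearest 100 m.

x -12944800 m, y 8855100 m

Web Mercator is spherical with R = a = 6378137 m.
x = R·λ = 6378137 × -2.029554375 = -12944775.855 m.
y = R·ln tan(π/4 + φ/2) = 6378137 × 1.388346714 = 8855065.546 m.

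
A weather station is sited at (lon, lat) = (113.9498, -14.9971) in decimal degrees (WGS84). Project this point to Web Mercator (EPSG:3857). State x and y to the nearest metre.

x 12684834 m, y -1688866 m

Web Mercator is spherical with R = a = 6378137 m.
x = R·λ = 6378137 × 1.988799192 = 12684833.712 m.
y = R·ln tan(π/4 + φ/2) = 6378137 × -0.264789848 = -1688865.927 m.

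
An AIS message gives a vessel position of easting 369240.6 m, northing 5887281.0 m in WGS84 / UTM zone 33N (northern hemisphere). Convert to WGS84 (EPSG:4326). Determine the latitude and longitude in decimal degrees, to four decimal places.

lat 53.1189°, lon 13.0461°

Zone 33N: λ₀ = 15°, k₀ = 0.9996, false easting 500000 m.
Meridian distance M = (N − FN)/k₀ = 5889636.9 m.
Inverse transverse Mercator on WGS84 gives φ = 53.11889996°, λ = 13.04609958°.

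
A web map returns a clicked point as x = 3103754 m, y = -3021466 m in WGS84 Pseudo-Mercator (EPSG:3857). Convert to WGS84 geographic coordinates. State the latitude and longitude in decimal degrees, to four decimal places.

lat -26.1806°, lon 27.8815°

R = 6378137 m. λ = x/R = 27.88149656°.
φ = 2·arctan(exp(y/R)) − 90° = 2·arctan(0.62268) − 90° = -26.18059778°.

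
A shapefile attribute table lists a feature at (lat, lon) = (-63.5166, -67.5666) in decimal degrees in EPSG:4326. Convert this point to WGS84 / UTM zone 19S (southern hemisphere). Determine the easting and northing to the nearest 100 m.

Zone 19 central meridian λ₀ = 6×19 − 183 = -69°; Δλ = +1.4334°.
Transverse Mercator on WGS84 with k₀ = 0.9996 gives E = 571314.901 m, N = 2956052.104 m.

E 571300 m, N 2956100 m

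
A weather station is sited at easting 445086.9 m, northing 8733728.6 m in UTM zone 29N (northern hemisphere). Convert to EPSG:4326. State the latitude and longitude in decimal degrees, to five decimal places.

lat 78.66470°, lon -11.50340°

Zone 29N: λ₀ = -9°, k₀ = 0.9996, false easting 500000 m.
Meridian distance M = (N − FN)/k₀ = 8737223.5 m.
Inverse transverse Mercator on WGS84 gives φ = 78.66469960°, λ = -11.50340058°.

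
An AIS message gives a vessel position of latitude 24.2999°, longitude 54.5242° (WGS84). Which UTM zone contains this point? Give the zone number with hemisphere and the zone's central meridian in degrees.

UTM zone = ⌊(λ + 180)/6⌋ + 1; 54.5242° ∈ [54°, 60°) → zone 40.
Hemisphere: N (φ ≥ 0).
Central meridian λ₀ = 6×40 − 183 = 57°.

Zone 40N, central meridian 57°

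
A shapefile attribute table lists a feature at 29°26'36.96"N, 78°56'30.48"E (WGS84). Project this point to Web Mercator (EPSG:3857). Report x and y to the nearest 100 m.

x 8787800 m, y 3432200 m

Web Mercator is spherical with R = a = 6378137 m.
x = R·λ = 6378137 × 1.377794327 = 8787760.978 m.
y = R·ln tan(π/4 + φ/2) = 6378137 × 0.538123976 = 3432228.443 m.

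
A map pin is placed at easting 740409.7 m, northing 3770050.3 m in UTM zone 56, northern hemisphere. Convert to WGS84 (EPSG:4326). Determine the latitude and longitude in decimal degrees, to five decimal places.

Zone 56N: λ₀ = 153°, k₀ = 0.9996, false easting 500000 m.
Meridian distance M = (N − FN)/k₀ = 3771558.9 m.
Inverse transverse Mercator on WGS84 gives φ = 34.04360025°, λ = 155.60430049°.

lat 34.04360°, lon 155.60430°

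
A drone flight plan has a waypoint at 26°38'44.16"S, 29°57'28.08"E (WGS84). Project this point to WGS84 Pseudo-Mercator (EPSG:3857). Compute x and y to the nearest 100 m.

x 3334900 m, y -3079300 m

Web Mercator is spherical with R = a = 6378137 m.
x = R·λ = 6378137 × 0.522862247 = 3334887.041 m.
y = R·ln tan(π/4 + φ/2) = 6378137 × -0.482784158 = -3079263.498 m.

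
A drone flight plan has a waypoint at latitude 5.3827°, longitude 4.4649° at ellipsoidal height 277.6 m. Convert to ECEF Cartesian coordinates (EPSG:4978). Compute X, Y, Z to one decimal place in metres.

WGS84: a = 6378137 m, e² = 0.006694380; N(φ) = a/√(1−e²sin²φ) = 6378324.876 m.
X = (N+h)·cosφ·cosλ = 6331202.624 m; Y = (N+h)·cosφ·sinλ = 494374.055 m; Z = (N(1−e²)+h)·sinφ = 594356.584 m.

X 6331202.6 m, Y 494374.1 m, Z 594356.6 m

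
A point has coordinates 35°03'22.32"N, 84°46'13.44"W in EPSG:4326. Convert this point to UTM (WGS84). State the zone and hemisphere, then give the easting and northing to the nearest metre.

Longitude -84.7704° lies in the 6° band [-90°, -84°), giving zone 16; latitude is north of the equator, so 16N.
Zone 16 central meridian λ₀ = 6×16 − 183 = -87°; Δλ = +2.2296°.
Transverse Mercator on WGS84 with k₀ = 0.9996 gives E = 703333.088 m, N = 3881548.520 m.

Zone 16N: E 703333 m, N 3881549 m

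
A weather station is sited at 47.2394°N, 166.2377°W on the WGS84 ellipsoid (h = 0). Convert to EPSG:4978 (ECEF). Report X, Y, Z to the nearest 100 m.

X -4213600 m, Y -1032000 m, Z 4659900 m

WGS84: a = 6378137 m, e² = 0.006694380; N(φ) = a/√(1−e²sin²φ) = 6389676.225 m.
X = (N+h)·cosφ·cosλ = -4213640.113 m; Y = (N+h)·cosφ·sinλ = -1032029.955 m; Z = (N(1−e²)+h)·sinφ = 4659875.360 m.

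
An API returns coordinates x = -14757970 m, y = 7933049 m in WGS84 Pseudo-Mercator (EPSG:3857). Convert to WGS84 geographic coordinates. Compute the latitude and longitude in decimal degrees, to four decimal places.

lat 57.8365°, lon -132.5731°

R = 6378137 m. λ = x/R = -132.57310014°.
φ = 2·arctan(exp(y/R)) − 90° = 2·arctan(3.46873) − 90° = 57.83649794°.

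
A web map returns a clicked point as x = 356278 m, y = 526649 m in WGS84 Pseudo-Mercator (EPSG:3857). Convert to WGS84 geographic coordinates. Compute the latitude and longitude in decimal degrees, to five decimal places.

lat 4.72560°, lon 3.20050°

R = 6378137 m. λ = x/R = 3.20049973°.
φ = 2·arctan(exp(y/R)) − 90° = 2·arctan(1.08608) − 90° = 4.72560168°.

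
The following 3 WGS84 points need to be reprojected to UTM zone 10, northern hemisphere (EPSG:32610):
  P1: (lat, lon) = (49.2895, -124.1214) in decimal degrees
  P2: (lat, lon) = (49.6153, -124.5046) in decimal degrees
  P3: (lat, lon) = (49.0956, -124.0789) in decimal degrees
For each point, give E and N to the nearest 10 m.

P1: E 418460 m, N 5460240 m; P2: E 391310 m, N 5496950 m; P3: E 421240 m, N 5438640 m

UTM zone 10N: λ₀ = -123°, k₀ = 0.9996.
P1 (49.2895°, -124.1214°) → (418455.171, 5460243.867) m.
P2 (49.6153°, -124.5046°) → (391313.731, 5496946.550) m.
P3 (49.0956°, -124.0789°) → (421238.329, 5438643.769) m.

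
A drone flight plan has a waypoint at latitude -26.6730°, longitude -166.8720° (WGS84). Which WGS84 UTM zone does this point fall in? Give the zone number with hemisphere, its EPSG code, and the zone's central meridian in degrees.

UTM zone = ⌊(λ + 180)/6⌋ + 1; -166.8720° ∈ [-168°, -162°) → zone 3.
Hemisphere: S (φ < 0).
Central meridian λ₀ = 6×3 − 183 = -165°.
EPSG code: 32703.

Zone 3S (EPSG:32703), central meridian -165°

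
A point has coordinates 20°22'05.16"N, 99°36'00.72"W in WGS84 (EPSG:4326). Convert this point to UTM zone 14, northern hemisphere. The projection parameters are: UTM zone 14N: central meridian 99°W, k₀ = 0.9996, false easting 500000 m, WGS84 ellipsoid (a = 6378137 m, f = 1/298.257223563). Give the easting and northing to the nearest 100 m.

E 437400 m, N 2252300 m

Zone 14 central meridian λ₀ = 6×14 − 183 = -99°; Δλ = -0.6002°.
Transverse Mercator on WGS84 with k₀ = 0.9996 gives E = 437362.301 m, N = 2252330.297 m.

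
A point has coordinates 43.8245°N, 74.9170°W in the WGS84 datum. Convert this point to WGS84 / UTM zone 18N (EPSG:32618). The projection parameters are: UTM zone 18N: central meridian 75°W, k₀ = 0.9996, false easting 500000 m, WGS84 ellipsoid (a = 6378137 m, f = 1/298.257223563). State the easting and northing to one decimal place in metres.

Zone 18 central meridian λ₀ = 6×18 − 183 = -75°; Δλ = +0.0830°.
Transverse Mercator on WGS84 with k₀ = 0.9996 gives E = 506674.035 m, N = 4852384.090 m.

E 506674.0 m, N 4852384.1 m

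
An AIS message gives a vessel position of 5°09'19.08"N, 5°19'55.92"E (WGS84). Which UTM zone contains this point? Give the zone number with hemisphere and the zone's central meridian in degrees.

Zone 31N, central meridian 3°

UTM zone = ⌊(λ + 180)/6⌋ + 1; 5.3322° ∈ [0°, 6°) → zone 31.
Hemisphere: N (φ ≥ 0).
Central meridian λ₀ = 6×31 − 183 = 3°.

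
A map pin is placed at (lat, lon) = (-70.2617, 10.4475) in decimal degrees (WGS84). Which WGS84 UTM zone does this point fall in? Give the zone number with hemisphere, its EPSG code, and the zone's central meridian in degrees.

Zone 32S (EPSG:32732), central meridian 9°

UTM zone = ⌊(λ + 180)/6⌋ + 1; 10.4475° ∈ [6°, 12°) → zone 32.
Hemisphere: S (φ < 0).
Central meridian λ₀ = 6×32 − 183 = 9°.
EPSG code: 32732.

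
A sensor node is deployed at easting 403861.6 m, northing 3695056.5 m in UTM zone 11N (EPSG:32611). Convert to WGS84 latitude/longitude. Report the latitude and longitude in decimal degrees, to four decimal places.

lat 33.3905°, lon -118.0337°

Zone 11N: λ₀ = -117°, k₀ = 0.9996, false easting 500000 m.
Meridian distance M = (N − FN)/k₀ = 3696535.1 m.
Inverse transverse Mercator on WGS84 gives φ = 33.39050018°, λ = -118.03370002°.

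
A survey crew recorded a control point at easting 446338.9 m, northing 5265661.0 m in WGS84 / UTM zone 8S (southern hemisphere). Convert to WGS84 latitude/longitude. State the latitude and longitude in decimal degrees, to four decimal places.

Zone 8S: λ₀ = -135°, k₀ = 0.9996, false easting 500000 m, false northing 10000000 m.
Meridian distance M = (N − FN)/k₀ = -4736233.5 m.
Inverse transverse Mercator on WGS84 gives φ = -42.75970041°, λ = -135.65579999°.

lat -42.7597°, lon -135.6558°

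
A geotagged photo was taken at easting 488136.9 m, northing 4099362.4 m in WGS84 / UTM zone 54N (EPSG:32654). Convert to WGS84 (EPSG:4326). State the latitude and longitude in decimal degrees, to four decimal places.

Zone 54N: λ₀ = 141°, k₀ = 0.9996, false easting 500000 m.
Meridian distance M = (N − FN)/k₀ = 4101002.8 m.
Inverse transverse Mercator on WGS84 gives φ = 37.04039993°, λ = 140.86660031°.

lat 37.0404°, lon 140.8666°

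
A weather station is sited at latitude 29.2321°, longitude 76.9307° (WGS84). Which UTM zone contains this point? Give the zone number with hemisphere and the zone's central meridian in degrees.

Zone 43N, central meridian 75°

UTM zone = ⌊(λ + 180)/6⌋ + 1; 76.9307° ∈ [72°, 78°) → zone 43.
Hemisphere: N (φ ≥ 0).
Central meridian λ₀ = 6×43 − 183 = 75°.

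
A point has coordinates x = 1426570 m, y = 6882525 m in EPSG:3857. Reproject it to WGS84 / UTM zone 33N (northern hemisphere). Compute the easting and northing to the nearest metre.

E 351535 m, N 5813714 m

Web Mercator inverse (R = 6378137 m) → φ = 52.45340080°, λ = 12.81509635°.
UTM 33N forward: E = 351534.501 m, N = 5813713.567 m.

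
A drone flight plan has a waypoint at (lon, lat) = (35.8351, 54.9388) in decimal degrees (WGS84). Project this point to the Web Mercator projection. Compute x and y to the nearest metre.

x 3989145 m, y 7349997 m

Web Mercator is spherical with R = a = 6378137 m.
x = R·λ = 6378137 × 0.625440483 = 3989145.085 m.
y = R·ln tan(π/4 + φ/2) = 6378137 × 1.152373724 = 7349997.489 m.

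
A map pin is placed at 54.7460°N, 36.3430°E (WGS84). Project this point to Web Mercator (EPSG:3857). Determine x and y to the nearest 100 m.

x 4045700 m, y 7312700 m

Web Mercator is spherical with R = a = 6378137 m.
x = R·λ = 6378137 × 0.634305010 = 4045684.254 m.
y = R·ln tan(π/4 + φ/2) = 6378137 × 1.146529955 = 7312725.128 m.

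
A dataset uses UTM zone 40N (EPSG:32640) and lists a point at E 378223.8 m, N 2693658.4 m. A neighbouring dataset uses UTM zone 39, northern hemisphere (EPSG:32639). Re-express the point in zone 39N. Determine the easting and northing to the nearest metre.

E 987206 m, N 2701560 m

UTM 40N → geographic: φ = 24.35140005°, λ = 55.79950021°.
UTM 39N (λ₀ = 51°) forward: E = 987206.211 m, N = 2701559.593 m.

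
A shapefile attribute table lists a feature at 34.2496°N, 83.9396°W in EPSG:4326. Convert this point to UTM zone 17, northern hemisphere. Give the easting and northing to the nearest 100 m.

E 229300 m, N 3793700 m

Zone 17 central meridian λ₀ = 6×17 − 183 = -81°; Δλ = -2.9396°.
Transverse Mercator on WGS84 with k₀ = 0.9996 gives E = 229287.012 m, N = 3793742.135 m.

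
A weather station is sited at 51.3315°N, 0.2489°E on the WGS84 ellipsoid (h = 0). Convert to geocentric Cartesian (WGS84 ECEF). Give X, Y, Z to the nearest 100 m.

WGS84: a = 6378137 m, e² = 0.006694380; N(φ) = a/√(1−e²sin²φ) = 6391191.393 m.
X = (N+h)·cosφ·cosλ = 3993264.970 m; Y = (N+h)·cosφ·sinλ = 17347.349 m; Z = (N(1−e²)+h)·sinφ = 4956670.822 m.

X 3993300 m, Y 17300 m, Z 4956700 m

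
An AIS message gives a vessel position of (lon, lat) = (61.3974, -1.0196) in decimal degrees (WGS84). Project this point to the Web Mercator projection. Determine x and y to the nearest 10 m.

x 6834730 m, y -113510 m

Web Mercator is spherical with R = a = 6378137 m.
x = R·λ = 6378137 × 1.071586782 = 6834727.304 m.
y = R·ln tan(π/4 + φ/2) = 6378137 × -0.017796316 = -113507.344 m.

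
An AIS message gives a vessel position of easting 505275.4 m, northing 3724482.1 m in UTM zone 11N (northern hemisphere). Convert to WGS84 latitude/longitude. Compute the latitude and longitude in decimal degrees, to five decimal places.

Zone 11N: λ₀ = -117°, k₀ = 0.9996, false easting 500000 m.
Meridian distance M = (N − FN)/k₀ = 3725972.5 m.
Inverse transverse Mercator on WGS84 gives φ = 33.66019982°, λ = -116.94310024°.

lat 33.66020°, lon -116.94310°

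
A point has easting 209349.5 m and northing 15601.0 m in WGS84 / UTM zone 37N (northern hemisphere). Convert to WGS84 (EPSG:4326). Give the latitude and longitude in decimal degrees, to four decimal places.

lat 0.1410°, lon 36.3889°

Zone 37N: λ₀ = 39°, k₀ = 0.9996, false easting 500000 m.
Meridian distance M = (N − FN)/k₀ = 15607.2 m.
Inverse transverse Mercator on WGS84 gives φ = 0.14099961°, λ = 36.38889984°.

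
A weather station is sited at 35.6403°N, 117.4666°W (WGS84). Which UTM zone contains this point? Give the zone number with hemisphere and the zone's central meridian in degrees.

Zone 11N, central meridian -117°

UTM zone = ⌊(λ + 180)/6⌋ + 1; -117.4666° ∈ [-120°, -114°) → zone 11.
Hemisphere: N (φ ≥ 0).
Central meridian λ₀ = 6×11 − 183 = -117°.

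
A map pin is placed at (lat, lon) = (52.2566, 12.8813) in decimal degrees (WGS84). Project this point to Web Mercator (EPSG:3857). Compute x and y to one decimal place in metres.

Web Mercator is spherical with R = a = 6378137 m.
x = R·λ = 6378137 × 0.224821097 = 1433939.757 m.
y = R·ln tan(π/4 + φ/2) = 6378137 × 1.073456978 = 6846655.670 m.

x 1433939.8 m, y 6846655.7 m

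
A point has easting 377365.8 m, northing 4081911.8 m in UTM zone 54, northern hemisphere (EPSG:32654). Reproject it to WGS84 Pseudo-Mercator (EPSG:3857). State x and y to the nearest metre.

x 15542873 m, y 4421726 m

Unproject from UTM 54N (λ₀ = 141°) → φ = 36.87520002°, λ = 139.62400002°.
Web Mercator (R = 6378137 m): x = 15542872.585 m, y = 4421725.526 m.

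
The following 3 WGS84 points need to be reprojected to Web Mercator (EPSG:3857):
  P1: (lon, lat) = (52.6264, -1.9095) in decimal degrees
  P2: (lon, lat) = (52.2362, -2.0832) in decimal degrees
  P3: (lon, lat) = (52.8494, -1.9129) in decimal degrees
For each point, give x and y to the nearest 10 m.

Web Mercator: x = R·λ, y = R·ln tan(π/4+φ/2), R = 6378137 m.
P1 (-1.9095°, 52.6264°) → (5858344.050, -212603.928) m.
P2 (-2.0832°, 52.2362°) → (5814907.185, -231951.874) m.
P3 (-1.9129°, 52.8494°) → (5883168.297, -212982.625) m.

P1: x 5858340 m, y -212600 m; P2: x 5814910 m, y -231950 m; P3: x 5883170 m, y -212980 m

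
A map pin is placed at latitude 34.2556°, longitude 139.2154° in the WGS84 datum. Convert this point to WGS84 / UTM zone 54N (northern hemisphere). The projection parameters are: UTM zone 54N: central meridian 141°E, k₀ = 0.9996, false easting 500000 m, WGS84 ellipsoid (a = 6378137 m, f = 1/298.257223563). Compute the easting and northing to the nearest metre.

E 335681 m, N 3791938 m

Zone 54 central meridian λ₀ = 6×54 − 183 = 141°; Δλ = -1.7846°.
Transverse Mercator on WGS84 with k₀ = 0.9996 gives E = 335681.499 m, N = 3791937.707 m.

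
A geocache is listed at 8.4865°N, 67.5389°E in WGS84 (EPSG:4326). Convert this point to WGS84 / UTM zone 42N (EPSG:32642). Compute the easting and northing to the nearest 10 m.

E 339170 m, N 938380 m

Zone 42 central meridian λ₀ = 6×42 − 183 = 69°; Δλ = -1.4611°.
Transverse Mercator on WGS84 with k₀ = 0.9996 gives E = 339167.828 m, N = 938384.506 m.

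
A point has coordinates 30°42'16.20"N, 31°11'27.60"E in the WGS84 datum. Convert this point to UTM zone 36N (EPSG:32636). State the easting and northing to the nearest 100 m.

E 326800 m, N 3398300 m

Zone 36 central meridian λ₀ = 6×36 − 183 = 33°; Δλ = -1.8090°.
Transverse Mercator on WGS84 with k₀ = 0.9996 gives E = 326757.780 m, N = 3398250.614 m.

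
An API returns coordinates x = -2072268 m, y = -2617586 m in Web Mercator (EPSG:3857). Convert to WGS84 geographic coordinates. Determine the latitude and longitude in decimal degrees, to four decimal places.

lat -22.8806°, lon -18.6155°

R = 6378137 m. λ = x/R = -18.61550017°.
φ = 2·arctan(exp(y/R)) − 90° = 2·arctan(0.66338) − 90° = -22.88060331°.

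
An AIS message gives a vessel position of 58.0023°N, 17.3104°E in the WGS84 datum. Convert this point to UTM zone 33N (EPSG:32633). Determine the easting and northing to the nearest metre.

E 636541 m, N 6431301 m

Zone 33 central meridian λ₀ = 6×33 − 183 = 15°; Δλ = +2.3104°.
Transverse Mercator on WGS84 with k₀ = 0.9996 gives E = 636540.945 m, N = 6431301.408 m.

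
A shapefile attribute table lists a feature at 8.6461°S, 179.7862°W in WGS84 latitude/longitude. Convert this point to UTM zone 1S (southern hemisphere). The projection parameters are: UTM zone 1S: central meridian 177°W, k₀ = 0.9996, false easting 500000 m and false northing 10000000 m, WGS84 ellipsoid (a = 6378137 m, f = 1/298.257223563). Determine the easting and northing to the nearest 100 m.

Zone 1 central meridian λ₀ = 6×1 − 183 = -177°; Δλ = -2.7862°.
Transverse Mercator on WGS84 with k₀ = 0.9996 gives E = 193349.626 m, N = 9043152.127 m.

E 193300 m, N 9043200 m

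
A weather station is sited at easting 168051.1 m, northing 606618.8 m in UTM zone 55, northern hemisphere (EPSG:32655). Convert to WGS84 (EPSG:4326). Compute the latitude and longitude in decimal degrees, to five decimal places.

Zone 55N: λ₀ = 147°, k₀ = 0.9996, false easting 500000 m.
Meridian distance M = (N − FN)/k₀ = 606861.5 m.
Inverse transverse Mercator on WGS84 gives φ = 5.48060001°, λ = 144.00460029°.

lat 5.48060°, lon 144.00460°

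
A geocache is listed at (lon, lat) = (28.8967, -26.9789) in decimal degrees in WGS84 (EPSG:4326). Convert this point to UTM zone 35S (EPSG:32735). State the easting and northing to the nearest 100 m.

E 688200 m, N 7014500 m

Zone 35 central meridian λ₀ = 6×35 − 183 = 27°; Δλ = +1.8967°.
Transverse Mercator on WGS84 with k₀ = 0.9996 gives E = 688236.930 m, N = 7014487.975 m.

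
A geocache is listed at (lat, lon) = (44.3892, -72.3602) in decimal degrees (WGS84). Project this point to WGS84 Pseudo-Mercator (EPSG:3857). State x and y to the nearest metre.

x -8055101 m, y 5525871 m

Web Mercator is spherical with R = a = 6378137 m.
x = R·λ = 6378137 × -1.262923737 = -8055100.618 m.
y = R·ln tan(π/4 + φ/2) = 6378137 × 0.866376915 = 5525870.660 m.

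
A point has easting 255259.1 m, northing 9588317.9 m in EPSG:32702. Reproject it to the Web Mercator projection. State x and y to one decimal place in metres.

Unproject from UTM 2S (λ₀ = -171°) → φ = -3.72179971°, λ = -173.20349957°.
Web Mercator (R = 6378137 m): x = -19280925.376 m, y = -414600.519 m.

x -19280925.4 m, y -414600.5 m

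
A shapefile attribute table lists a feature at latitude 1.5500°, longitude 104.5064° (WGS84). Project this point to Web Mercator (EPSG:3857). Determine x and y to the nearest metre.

Web Mercator is spherical with R = a = 6378137 m.
x = R·λ = 6378137 × 1.823980769 = 11633599.233 m.
y = R·ln tan(π/4 + φ/2) = 6378137 × 0.027055904 = 172566.261 m.

x 11633599 m, y 172566 m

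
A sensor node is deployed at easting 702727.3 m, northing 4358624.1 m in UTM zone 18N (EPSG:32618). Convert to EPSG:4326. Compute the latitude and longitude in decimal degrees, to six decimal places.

Zone 18N: λ₀ = -75°, k₀ = 0.9996, false easting 500000 m.
Meridian distance M = (N − FN)/k₀ = 4360368.2 m.
Inverse transverse Mercator on WGS84 gives φ = 39.35330035°, λ = -72.64719994°.

lat 39.353300°, lon -72.647200°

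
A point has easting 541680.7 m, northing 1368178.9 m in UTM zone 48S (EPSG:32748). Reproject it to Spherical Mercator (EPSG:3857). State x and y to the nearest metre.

Unproject from UTM 48S (λ₀ = 105°) → φ = -77.75650020°, λ = 106.76089852°.
Web Mercator (R = 6378137 m): x = 11884568.860 m, y = -14239596.161 m.

x 11884569 m, y -14239596 m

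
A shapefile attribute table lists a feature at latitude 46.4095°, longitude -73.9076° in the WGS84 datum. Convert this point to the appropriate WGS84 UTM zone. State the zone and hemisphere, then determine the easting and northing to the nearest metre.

Longitude -73.9076° lies in the 6° band [-78°, -72°), giving zone 18; latitude is north of the equator, so 18N.
Zone 18 central meridian λ₀ = 6×18 − 183 = -75°; Δλ = +1.0924°.
Transverse Mercator on WGS84 with k₀ = 0.9996 gives E = 583960.641 m, N = 5140127.138 m.

Zone 18N: E 583961 m, N 5140127 m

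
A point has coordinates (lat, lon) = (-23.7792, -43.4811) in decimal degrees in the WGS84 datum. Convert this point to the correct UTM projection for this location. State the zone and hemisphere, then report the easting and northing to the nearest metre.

Longitude -43.4811° lies in the 6° band [-48°, -42°), giving zone 23; latitude is south of the equator, so 23S.
Zone 23 central meridian λ₀ = 6×23 − 183 = -45°; Δλ = +1.5189°.
Transverse Mercator on WGS84 with k₀ = 0.9996 gives E = 654763.709 m, N = 7369391.469 m.

Zone 23S: E 654764 m, N 7369391 m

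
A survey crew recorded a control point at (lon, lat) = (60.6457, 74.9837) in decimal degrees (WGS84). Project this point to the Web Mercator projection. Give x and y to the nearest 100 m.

x 6751000 m, y 12925200 m

Web Mercator is spherical with R = a = 6378137 m.
x = R·λ = 6378137 × 1.058467142 = 6751048.443 m.
y = R·ln tan(π/4 + φ/2) = 6378137 × 2.026490825 = 12925236.112 m.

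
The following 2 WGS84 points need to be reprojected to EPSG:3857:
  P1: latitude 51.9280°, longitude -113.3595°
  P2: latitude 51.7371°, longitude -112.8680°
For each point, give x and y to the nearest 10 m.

Web Mercator: x = R·λ, y = R·ln tan(π/4+φ/2), R = 6378137 m.
P1 (51.9280°, -113.3595°) → (-12619121.817, 6787117.386) m.
P2 (51.7371°, -112.8680°) → (-12564408.287, 6752728.641) m.

P1: x -12619120 m, y 6787120 m; P2: x -12564410 m, y 6752730 m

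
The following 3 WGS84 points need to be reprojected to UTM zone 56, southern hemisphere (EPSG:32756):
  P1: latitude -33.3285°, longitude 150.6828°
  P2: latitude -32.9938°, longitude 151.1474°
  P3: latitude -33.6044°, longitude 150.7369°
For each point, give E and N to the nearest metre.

P1: E 284319 m, N 6309897 m; P2: E 326913 m, N 6347876 m; P3: E 290022 m, N 6279410 m

UTM zone 56S: λ₀ = 153°, k₀ = 0.9996.
P1 (-33.3285°, 150.6828°) → (284319.066, 6309897.460) m.
P2 (-32.9938°, 151.1474°) → (326913.353, 6347876.262) m.
P3 (-33.6044°, 150.7369°) → (290022.476, 6279410.110) m.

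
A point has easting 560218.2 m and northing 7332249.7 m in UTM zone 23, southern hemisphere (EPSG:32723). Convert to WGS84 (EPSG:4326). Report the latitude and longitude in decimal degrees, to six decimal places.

lat -24.121000°, lon -44.407400°

Zone 23S: λ₀ = -45°, k₀ = 0.9996, false easting 500000 m, false northing 10000000 m.
Meridian distance M = (N − FN)/k₀ = -2668817.8 m.
Inverse transverse Mercator on WGS84 gives φ = -24.12100005°, λ = -44.40740012°.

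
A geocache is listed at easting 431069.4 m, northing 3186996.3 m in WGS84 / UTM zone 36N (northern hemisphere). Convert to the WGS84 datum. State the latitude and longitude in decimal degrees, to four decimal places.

Zone 36N: λ₀ = 33°, k₀ = 0.9996, false easting 500000 m.
Meridian distance M = (N − FN)/k₀ = 3188271.6 m.
Inverse transverse Mercator on WGS84 gives φ = 28.80870010°, λ = 32.29359953°.

lat 28.8087°, lon 32.2936°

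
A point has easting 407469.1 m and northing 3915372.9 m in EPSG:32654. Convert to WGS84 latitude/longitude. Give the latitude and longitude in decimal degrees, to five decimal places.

lat 35.37740°, lon 139.98130°

Zone 54N: λ₀ = 141°, k₀ = 0.9996, false easting 500000 m.
Meridian distance M = (N − FN)/k₀ = 3916939.7 m.
Inverse transverse Mercator on WGS84 gives φ = 35.37740029°, λ = 139.98129950°.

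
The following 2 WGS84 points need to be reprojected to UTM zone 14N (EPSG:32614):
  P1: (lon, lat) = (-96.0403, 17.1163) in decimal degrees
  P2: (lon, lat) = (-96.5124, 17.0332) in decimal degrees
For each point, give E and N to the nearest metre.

P1: E 814962 m, N 1894817 m; P2: E 764811 m, N 1884912 m

UTM zone 14N: λ₀ = -99°, k₀ = 0.9996.
P1 (17.1163°, -96.0403°) → (814961.696, 1894816.526) m.
P2 (17.0332°, -96.5124°) → (764810.920, 1884912.470) m.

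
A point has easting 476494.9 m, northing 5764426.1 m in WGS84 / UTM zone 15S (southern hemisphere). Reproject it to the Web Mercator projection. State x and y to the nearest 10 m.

x -10382620 m, y -4617340 m

Unproject from UTM 15S (λ₀ = -93°) → φ = -38.26790003°, λ = -93.26870020°.
Web Mercator (R = 6378137 m): x = -10382624.213 m, y = -4617340.536 m.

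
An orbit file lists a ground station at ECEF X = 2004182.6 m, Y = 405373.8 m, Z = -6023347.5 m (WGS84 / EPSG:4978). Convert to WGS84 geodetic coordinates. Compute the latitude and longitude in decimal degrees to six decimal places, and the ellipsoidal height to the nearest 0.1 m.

λ = atan2(Y, X) = 11.43460130°; p = √(X²+Y²) = 2044767.9 m.
Bowring's method on WGS84 (a = 6378137 m, b = 6356752.314 m) gives φ = -71.36579997°, h = 2006.211 m.

lat -71.365800°, lon 11.434601°, h 2006.2 m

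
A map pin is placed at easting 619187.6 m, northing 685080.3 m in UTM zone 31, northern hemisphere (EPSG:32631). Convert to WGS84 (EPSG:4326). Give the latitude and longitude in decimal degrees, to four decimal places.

lat 6.1968°, lon 4.0773°

Zone 31N: λ₀ = 3°, k₀ = 0.9996, false easting 500000 m.
Meridian distance M = (N − FN)/k₀ = 685354.4 m.
Inverse transverse Mercator on WGS84 gives φ = 6.19679992°, λ = 4.07729971°.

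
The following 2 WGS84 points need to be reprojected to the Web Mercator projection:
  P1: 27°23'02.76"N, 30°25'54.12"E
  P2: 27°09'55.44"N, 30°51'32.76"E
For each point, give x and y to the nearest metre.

Web Mercator: x = R·λ, y = R·ln tan(π/4+φ/2), R = 6378137 m.
P1 (27.3841°, 30.4317°) → (3387641.348, 3171542.475) m.
P2 (27.1654°, 30.8591°) → (3435219.298, 3144151.535) m.

P1: x 3387641 m, y 3171542 m; P2: x 3435219 m, y 3144152 m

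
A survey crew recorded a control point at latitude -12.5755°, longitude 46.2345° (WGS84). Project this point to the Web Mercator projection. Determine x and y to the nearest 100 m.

Web Mercator is spherical with R = a = 6378137 m.
x = R·λ = 6378137 × 0.806944253 = 5146800.997 m.
y = R·ln tan(π/4 + φ/2) = 6378137 × -0.221267610 = -1411275.132 m.

x 5146800 m, y -1411300 m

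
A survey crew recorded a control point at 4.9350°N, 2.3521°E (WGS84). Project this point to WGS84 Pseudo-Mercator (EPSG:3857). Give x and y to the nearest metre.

Web Mercator is spherical with R = a = 6378137 m.
x = R·λ = 6378137 × 0.041051889 = 261834.574 m.
y = R·ln tan(π/4 + φ/2) = 6378137 × 0.086238695 = 550042.210 m.

x 261835 m, y 550042 m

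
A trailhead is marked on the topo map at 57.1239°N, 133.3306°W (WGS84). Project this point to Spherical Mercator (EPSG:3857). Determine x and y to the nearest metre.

Web Mercator is spherical with R = a = 6378137 m.
x = R·λ = 6378137 × -2.327057964 = -14842294.499 m.
y = R·ln tan(π/4 + φ/2) = 6378137 × 1.220651898 = 7785485.034 m.

x -14842294 m, y 7785485 m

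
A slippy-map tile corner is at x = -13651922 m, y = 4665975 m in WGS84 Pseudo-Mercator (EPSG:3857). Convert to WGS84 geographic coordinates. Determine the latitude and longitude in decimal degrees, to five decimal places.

R = 6378137 m. λ = x/R = -122.63730190°.
φ = 2·arctan(exp(y/R)) − 90° = 2·arctan(2.07832) − 90° = 38.61010256°.

lat 38.61010°, lon -122.63730°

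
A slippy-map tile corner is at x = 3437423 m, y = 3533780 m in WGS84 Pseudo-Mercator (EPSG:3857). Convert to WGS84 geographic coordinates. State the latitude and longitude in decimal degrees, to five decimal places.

lat 30.23490°, lon 30.87890°

R = 6378137 m. λ = x/R = 30.87889619°.
φ = 2·arctan(exp(y/R)) − 90° = 2·arctan(1.74028) − 90° = 30.23490059°.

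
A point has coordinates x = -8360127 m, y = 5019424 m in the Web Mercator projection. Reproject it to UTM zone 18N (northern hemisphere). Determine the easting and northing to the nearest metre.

E 491571 m, N 4544090 m

Web Mercator inverse (R = 6378137 m) → φ = 41.04799842°, λ = -75.10029861°.
UTM 18N forward: E = 491570.855 m, N = 4544090.209 m.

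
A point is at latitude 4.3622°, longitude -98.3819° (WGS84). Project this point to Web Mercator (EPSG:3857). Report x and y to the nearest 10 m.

x -10951820 m, y 486070 m

Web Mercator is spherical with R = a = 6378137 m.
x = R·λ = 6378137 × -1.717088079 = -10951823.011 m.
y = R·ln tan(π/4 + φ/2) = 6378137 × 0.076208412 = 486067.692 m.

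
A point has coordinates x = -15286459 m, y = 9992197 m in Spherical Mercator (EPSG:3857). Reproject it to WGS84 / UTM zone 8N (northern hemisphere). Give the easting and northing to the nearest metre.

Web Mercator inverse (R = 6378137 m) → φ = 66.41800093°, λ = -137.32059760°.
UTM 8N forward: E = 396422.039 m, N = 7368425.621 m.

E 396422 m, N 7368426 m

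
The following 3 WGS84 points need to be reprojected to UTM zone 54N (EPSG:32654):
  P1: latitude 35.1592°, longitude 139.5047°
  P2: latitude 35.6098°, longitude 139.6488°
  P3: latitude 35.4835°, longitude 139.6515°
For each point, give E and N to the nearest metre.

UTM zone 54N: λ₀ = 141°, k₀ = 0.9996.
P1 (35.1592°, 139.5047°) → (363810.952, 3891721.466) m.
P2 (35.6098°, 139.6488°) → (377618.790, 3941511.303) m.
P3 (35.4835°, 139.6515°) → (377671.634, 3927499.222) m.

P1: E 363811 m, N 3891721 m; P2: E 377619 m, N 3941511 m; P3: E 377672 m, N 3927499 m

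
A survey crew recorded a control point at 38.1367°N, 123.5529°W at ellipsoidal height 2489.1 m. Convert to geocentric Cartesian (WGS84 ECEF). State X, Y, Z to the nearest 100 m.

X -2777400 m, Y -4187700 m, Z 3918900 m

WGS84: a = 6378137 m, e² = 0.006694380; N(φ) = a/√(1−e²sin²φ) = 6386294.116 m.
X = (N+h)·cosφ·cosλ = -2777368.190 m; Y = (N+h)·cosφ·sinλ = -4187739.745 m; Z = (N(1−e²)+h)·sinφ = 3918926.730 m.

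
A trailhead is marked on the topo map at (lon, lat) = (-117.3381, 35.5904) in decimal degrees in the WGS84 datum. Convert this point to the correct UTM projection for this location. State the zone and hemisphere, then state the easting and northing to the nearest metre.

Zone 11N: E 469371 m, N 3938572 m

Longitude -117.3381° lies in the 6° band [-120°, -114°), giving zone 11; latitude is north of the equator, so 11N.
Zone 11 central meridian λ₀ = 6×11 − 183 = -117°; Δλ = -0.3381°.
Transverse Mercator on WGS84 with k₀ = 0.9996 gives E = 469370.999 m, N = 3938571.973 m.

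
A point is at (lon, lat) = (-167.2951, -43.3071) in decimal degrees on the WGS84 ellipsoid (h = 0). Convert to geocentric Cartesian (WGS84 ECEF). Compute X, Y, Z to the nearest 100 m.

X -4534800 m, Y -1022400 m, Z -4352400 m

WGS84: a = 6378137 m, e² = 0.006694380; N(φ) = a/√(1−e²sin²φ) = 6388204.786 m.
X = (N+h)·cosφ·cosλ = -4534800.484 m; Y = (N+h)·cosφ·sinλ = -1022368.952 m; Z = (N(1−e²)+h)·sinφ = -4352391.241 m.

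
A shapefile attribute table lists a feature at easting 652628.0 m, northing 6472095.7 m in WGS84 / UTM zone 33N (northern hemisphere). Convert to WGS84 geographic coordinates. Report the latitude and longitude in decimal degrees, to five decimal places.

lat 58.36310°, lon 17.60900°

Zone 33N: λ₀ = 15°, k₀ = 0.9996, false easting 500000 m.
Meridian distance M = (N − FN)/k₀ = 6474685.6 m.
Inverse transverse Mercator on WGS84 gives φ = 58.36309961°, λ = 17.60899967°.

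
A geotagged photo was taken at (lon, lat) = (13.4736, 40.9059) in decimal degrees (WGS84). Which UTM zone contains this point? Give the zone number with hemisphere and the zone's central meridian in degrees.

UTM zone = ⌊(λ + 180)/6⌋ + 1; 13.4736° ∈ [12°, 18°) → zone 33.
Hemisphere: N (φ ≥ 0).
Central meridian λ₀ = 6×33 − 183 = 15°.

Zone 33N, central meridian 15°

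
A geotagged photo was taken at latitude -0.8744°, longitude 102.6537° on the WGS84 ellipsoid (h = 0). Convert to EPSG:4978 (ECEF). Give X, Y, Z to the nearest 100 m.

WGS84: a = 6378137 m, e² = 0.006694380; N(φ) = a/√(1−e²sin²φ) = 6378141.972 m.
X = (N+h)·cosφ·cosλ = -1397019.146 m; Y = (N+h)·cosφ·sinλ = 6222504.206 m; Z = (N(1−e²)+h)·sinφ = -96682.469 m.

X -1397000 m, Y 6222500 m, Z -96700 m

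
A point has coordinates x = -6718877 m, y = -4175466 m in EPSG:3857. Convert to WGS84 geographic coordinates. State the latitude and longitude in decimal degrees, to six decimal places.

R = 6378137 m. λ = x/R = -60.35669901°.
φ = 2·arctan(exp(y/R)) − 90° = 2·arctan(0.51962) − 90° = -35.08520353°.

lat -35.085204°, lon -60.356699°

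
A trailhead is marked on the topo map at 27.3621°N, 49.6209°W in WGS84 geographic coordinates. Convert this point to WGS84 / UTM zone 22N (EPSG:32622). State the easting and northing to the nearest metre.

Zone 22 central meridian λ₀ = 6×22 − 183 = -51°; Δλ = +1.3791°.
Transverse Mercator on WGS84 with k₀ = 0.9996 gives E = 636394.344 m, N = 3027296.729 m.

E 636394 m, N 3027297 m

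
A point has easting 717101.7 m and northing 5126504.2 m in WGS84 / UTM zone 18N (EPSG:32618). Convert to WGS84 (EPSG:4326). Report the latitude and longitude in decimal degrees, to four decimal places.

lat 46.2574°, lon -72.1831°

Zone 18N: λ₀ = -75°, k₀ = 0.9996, false easting 500000 m.
Meridian distance M = (N − FN)/k₀ = 5128555.6 m.
Inverse transverse Mercator on WGS84 gives φ = 46.25740027°, λ = -72.18310016°.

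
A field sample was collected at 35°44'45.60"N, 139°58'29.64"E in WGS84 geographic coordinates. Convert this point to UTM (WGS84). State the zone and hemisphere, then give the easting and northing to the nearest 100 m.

Zone 54N: E 407300 m, N 3956300 m

Longitude 139.9749° lies in the 6° band [138°, 144°), giving zone 54; latitude is north of the equator, so 54N.
Zone 54 central meridian λ₀ = 6×54 − 183 = 141°; Δλ = -1.0251°.
Transverse Mercator on WGS84 with k₀ = 0.9996 gives E = 407313.233 m, N = 3956261.150 m.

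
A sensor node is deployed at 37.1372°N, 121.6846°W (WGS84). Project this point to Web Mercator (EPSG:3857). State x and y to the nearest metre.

x -13545868 m, y 4458248 m

Web Mercator is spherical with R = a = 6378137 m.
x = R·λ = 6378137 × -2.123796919 = -13545867.709 m.
y = R·ln tan(π/4 + φ/2) = 6378137 × 0.698989061 = 4458247.991 m.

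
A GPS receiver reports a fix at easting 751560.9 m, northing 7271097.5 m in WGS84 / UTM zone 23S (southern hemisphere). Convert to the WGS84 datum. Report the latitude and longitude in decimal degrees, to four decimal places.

lat -24.6539°, lon -42.5145°

Zone 23S: λ₀ = -45°, k₀ = 0.9996, false easting 500000 m, false northing 10000000 m.
Meridian distance M = (N − FN)/k₀ = -2729994.5 m.
Inverse transverse Mercator on WGS84 gives φ = -24.65390014°, λ = -42.51450002°.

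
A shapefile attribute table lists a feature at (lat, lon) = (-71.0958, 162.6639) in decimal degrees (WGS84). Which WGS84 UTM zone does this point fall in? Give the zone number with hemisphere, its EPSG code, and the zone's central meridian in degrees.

Zone 58S (EPSG:32758), central meridian 165°

UTM zone = ⌊(λ + 180)/6⌋ + 1; 162.6639° ∈ [162°, 168°) → zone 58.
Hemisphere: S (φ < 0).
Central meridian λ₀ = 6×58 − 183 = 165°.
EPSG code: 32758.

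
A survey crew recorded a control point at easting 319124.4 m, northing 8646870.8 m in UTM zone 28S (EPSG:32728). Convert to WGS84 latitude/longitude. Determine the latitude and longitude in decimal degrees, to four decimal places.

Zone 28S: λ₀ = -15°, k₀ = 0.9996, false easting 500000 m, false northing 10000000 m.
Meridian distance M = (N − FN)/k₀ = -1353670.7 m.
Inverse transverse Mercator on WGS84 gives φ = -12.23529989°, λ = -16.66279955°.

lat -12.2353°, lon -16.6628°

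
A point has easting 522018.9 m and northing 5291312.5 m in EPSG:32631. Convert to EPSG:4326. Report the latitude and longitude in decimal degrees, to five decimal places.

lat 47.77480°, lon 3.29390°

Zone 31N: λ₀ = 3°, k₀ = 0.9996, false easting 500000 m.
Meridian distance M = (N − FN)/k₀ = 5293429.9 m.
Inverse transverse Mercator on WGS84 gives φ = 47.77480007°, λ = 3.29390064°.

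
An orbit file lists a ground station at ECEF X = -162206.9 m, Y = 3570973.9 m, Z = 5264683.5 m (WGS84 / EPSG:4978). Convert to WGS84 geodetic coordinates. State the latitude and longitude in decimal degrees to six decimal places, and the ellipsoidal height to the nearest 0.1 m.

lat 56.002600°, lon 92.600799°, h 95.8 m

λ = atan2(Y, X) = 92.60079938°; p = √(X²+Y²) = 3574656.0 m.
Bowring's method on WGS84 (a = 6378137 m, b = 6356752.314 m) gives φ = 56.00260000°, h = 95.758 m.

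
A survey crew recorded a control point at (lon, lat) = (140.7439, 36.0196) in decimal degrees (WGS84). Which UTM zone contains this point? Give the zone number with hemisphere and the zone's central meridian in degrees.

Zone 54N, central meridian 141°

UTM zone = ⌊(λ + 180)/6⌋ + 1; 140.7439° ∈ [138°, 144°) → zone 54.
Hemisphere: N (φ ≥ 0).
Central meridian λ₀ = 6×54 − 183 = 141°.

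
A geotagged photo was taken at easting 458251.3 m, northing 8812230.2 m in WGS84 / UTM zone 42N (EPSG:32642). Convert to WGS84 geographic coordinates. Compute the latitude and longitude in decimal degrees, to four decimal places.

lat 79.3721°, lon 66.9719°

Zone 42N: λ₀ = 69°, k₀ = 0.9996, false easting 500000 m.
Meridian distance M = (N − FN)/k₀ = 8815756.5 m.
Inverse transverse Mercator on WGS84 gives φ = 79.37209969°, λ = 66.97189822°.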